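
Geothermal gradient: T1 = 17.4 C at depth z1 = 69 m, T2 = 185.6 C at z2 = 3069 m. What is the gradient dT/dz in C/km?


dT = 185.6 - 17.4 = 168.2 C
dz = 3069 - 69 = 3000 m
gradient = dT/dz * 1000 = 168.2/3000 * 1000 = 56.0667 C/km

56.0667


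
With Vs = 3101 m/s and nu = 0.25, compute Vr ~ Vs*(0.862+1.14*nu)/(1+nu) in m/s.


Numerator factor = 0.862 + 1.14*0.25 = 1.147
Denominator = 1 + 0.25 = 1.25
Vr = 3101 * 1.147 / 1.25 = 2845.48 m/s

2845.48


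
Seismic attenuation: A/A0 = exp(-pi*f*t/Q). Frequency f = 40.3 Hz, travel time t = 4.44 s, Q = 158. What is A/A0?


pi*f*t/Q = pi*40.3*4.44/158 = 3.557794
A/A0 = exp(-3.557794) = 0.028502

0.028502


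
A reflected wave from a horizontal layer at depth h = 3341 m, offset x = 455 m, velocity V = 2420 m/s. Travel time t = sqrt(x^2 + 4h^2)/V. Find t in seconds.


x^2 + 4h^2 = 455^2 + 4*3341^2 = 207025 + 44649124 = 44856149
sqrt(44856149) = 6697.4733
t = 6697.4733 / 2420 = 2.7676 s

2.7676


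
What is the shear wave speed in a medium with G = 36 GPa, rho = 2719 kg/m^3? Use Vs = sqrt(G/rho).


Convert G to Pa: G = 36e9 Pa
Compute G/rho = 36e9 / 2719 = 13240161.8242
Vs = sqrt(13240161.8242) = 3638.7 m/s

3638.7


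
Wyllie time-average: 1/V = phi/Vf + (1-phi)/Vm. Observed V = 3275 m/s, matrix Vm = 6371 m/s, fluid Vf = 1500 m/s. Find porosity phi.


1/V - 1/Vm = 1/3275 - 1/6371 = 0.00014838
1/Vf - 1/Vm = 1/1500 - 1/6371 = 0.00050971
phi = 0.00014838 / 0.00050971 = 0.2911

0.2911


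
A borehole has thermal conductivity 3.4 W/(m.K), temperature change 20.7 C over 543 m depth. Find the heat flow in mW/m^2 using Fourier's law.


q = k * dT / dz * 1000
= 3.4 * 20.7 / 543 * 1000
= 0.129613 * 1000
= 129.6133 mW/m^2

129.6133


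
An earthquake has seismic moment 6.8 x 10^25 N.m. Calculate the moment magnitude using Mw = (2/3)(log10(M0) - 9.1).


log10(M0) = log10(6.8 x 10^25) = 25.8325
Mw = 2/3 * (25.8325 - 9.1)
= 2/3 * 16.7325
= 11.16

11.16


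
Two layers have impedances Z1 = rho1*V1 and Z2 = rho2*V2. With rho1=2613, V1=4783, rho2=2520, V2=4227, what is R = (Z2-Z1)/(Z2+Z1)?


Z1 = 2613 * 4783 = 12497979
Z2 = 2520 * 4227 = 10652040
R = (10652040 - 12497979) / (10652040 + 12497979) = -1845939 / 23150019 = -0.0797

-0.0797


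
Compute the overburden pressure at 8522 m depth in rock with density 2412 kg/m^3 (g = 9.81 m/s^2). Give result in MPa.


P = rho * g * z / 1e6
= 2412 * 9.81 * 8522 / 1e6
= 201645177.84 / 1e6
= 201.6452 MPa

201.6452


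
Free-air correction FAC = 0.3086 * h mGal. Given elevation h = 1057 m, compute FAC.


FAC = 0.3086 * h
= 0.3086 * 1057
= 326.1902 mGal

326.1902


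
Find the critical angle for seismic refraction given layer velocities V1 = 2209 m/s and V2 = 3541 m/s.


V1/V2 = 2209/3541 = 0.623835
theta_c = arcsin(0.623835) = 38.5967 degrees

38.5967


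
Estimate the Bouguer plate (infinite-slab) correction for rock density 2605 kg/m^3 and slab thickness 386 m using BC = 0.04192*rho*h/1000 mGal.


BC = 0.04192 * rho * h / 1000
= 0.04192 * 2605 * 386 / 1000
= 42.1518 mGal

42.1518


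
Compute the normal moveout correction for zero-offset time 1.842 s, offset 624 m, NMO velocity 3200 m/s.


x/Vnmo = 624/3200 = 0.195
(x/Vnmo)^2 = 0.038025
t0^2 = 3.392964
sqrt(3.392964 + 0.038025) = 1.852293
dt = 1.852293 - 1.842 = 0.010293

0.010293


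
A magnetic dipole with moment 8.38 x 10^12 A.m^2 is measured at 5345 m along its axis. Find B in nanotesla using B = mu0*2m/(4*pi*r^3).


m = 8.38 x 10^12 = 8380000000000 A.m^2
2m = 16760000000000 A.m^2
r^3 = 5345^3 = 152701438625
B = (4pi*10^-7) * 16760000000000 / (4*pi * 152701438625) * 1e9
= 21061237.149666 / 1918902871107.57 * 1e9
= 10975.6661 nT

10975.6661


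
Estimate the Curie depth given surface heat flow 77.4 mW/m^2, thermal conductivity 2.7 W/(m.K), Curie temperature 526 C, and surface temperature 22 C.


T_Curie - T_surf = 526 - 22 = 504 C
Convert q to W/m^2: 77.4 mW/m^2 = 0.0774 W/m^2
d = 504 * 2.7 / 0.0774 = 17581.4 m

17581.4


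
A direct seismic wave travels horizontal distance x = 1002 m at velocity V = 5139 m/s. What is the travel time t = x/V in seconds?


t = x / V
= 1002 / 5139
= 0.195 s

0.195


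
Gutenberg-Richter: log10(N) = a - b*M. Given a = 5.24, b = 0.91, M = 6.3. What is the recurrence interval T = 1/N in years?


log10(N) = 5.24 - 0.91*6.3 = -0.493
N = 10^-0.493 = 0.321366
T = 1/N = 1/0.321366 = 3.1117 years

3.1117


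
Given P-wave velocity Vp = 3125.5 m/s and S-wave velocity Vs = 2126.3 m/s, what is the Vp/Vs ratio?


Vp/Vs = 3125.5 / 2126.3
= 1.4699

1.4699


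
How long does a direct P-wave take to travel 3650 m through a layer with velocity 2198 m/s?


t = x / V
= 3650 / 2198
= 1.6606 s

1.6606


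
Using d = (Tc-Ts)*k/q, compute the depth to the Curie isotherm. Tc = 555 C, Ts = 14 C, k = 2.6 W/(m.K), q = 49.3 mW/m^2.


T_Curie - T_surf = 555 - 14 = 541 C
Convert q to W/m^2: 49.3 mW/m^2 = 0.0493 W/m^2
d = 541 * 2.6 / 0.0493 = 28531.44 m

28531.44


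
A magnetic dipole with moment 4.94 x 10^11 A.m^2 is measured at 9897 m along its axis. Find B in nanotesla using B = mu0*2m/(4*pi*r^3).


m = 4.94 x 10^11 = 494000000000 A.m^2
2m = 988000000000 A.m^2
r^3 = 9897^3 = 969417177273
B = (4pi*10^-7) * 988000000000 / (4*pi * 969417177273) * 1e9
= 1241557.416699 / 12182055529538.44 * 1e9
= 101.9169 nT

101.9169


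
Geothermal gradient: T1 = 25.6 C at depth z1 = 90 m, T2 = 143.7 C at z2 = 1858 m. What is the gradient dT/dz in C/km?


dT = 143.7 - 25.6 = 118.1 C
dz = 1858 - 90 = 1768 m
gradient = dT/dz * 1000 = 118.1/1768 * 1000 = 66.7986 C/km

66.7986


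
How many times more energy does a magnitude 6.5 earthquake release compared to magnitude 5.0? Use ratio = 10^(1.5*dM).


M2 - M1 = 6.5 - 5.0 = 1.5
1.5 * 1.5 = 2.25
ratio = 10^2.25 = 177.83

177.83


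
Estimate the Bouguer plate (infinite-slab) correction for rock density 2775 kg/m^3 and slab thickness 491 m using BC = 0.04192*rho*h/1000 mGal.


BC = 0.04192 * rho * h / 1000
= 0.04192 * 2775 * 491 / 1000
= 57.117 mGal

57.117


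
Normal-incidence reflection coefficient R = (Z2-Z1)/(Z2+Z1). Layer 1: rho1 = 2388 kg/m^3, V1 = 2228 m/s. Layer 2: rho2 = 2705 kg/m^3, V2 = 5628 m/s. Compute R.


Z1 = 2388 * 2228 = 5320464
Z2 = 2705 * 5628 = 15223740
R = (15223740 - 5320464) / (15223740 + 5320464) = 9903276 / 20544204 = 0.482

0.482


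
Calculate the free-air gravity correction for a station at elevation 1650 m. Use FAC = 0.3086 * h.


FAC = 0.3086 * h
= 0.3086 * 1650
= 509.19 mGal

509.19


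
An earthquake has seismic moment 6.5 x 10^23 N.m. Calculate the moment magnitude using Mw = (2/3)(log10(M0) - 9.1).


log10(M0) = log10(6.5 x 10^23) = 23.8129
Mw = 2/3 * (23.8129 - 9.1)
= 2/3 * 14.7129
= 9.81

9.81


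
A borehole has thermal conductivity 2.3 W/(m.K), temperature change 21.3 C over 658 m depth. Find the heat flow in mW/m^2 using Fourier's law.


q = k * dT / dz * 1000
= 2.3 * 21.3 / 658 * 1000
= 0.074453 * 1000
= 74.4529 mW/m^2

74.4529


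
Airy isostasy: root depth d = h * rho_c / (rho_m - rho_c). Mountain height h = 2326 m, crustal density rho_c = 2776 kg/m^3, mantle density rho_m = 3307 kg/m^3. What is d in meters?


rho_m - rho_c = 3307 - 2776 = 531
d = 2326 * 2776 / 531
= 6456976 / 531
= 12160.03 m

12160.03


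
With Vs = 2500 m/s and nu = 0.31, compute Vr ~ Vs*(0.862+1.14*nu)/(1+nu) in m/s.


Numerator factor = 0.862 + 1.14*0.31 = 1.2154
Denominator = 1 + 0.31 = 1.31
Vr = 2500 * 1.2154 / 1.31 = 2319.47 m/s

2319.47


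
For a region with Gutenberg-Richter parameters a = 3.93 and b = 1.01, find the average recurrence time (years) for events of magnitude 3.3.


log10(N) = 3.93 - 1.01*3.3 = 0.597
N = 10^0.597 = 3.953666
T = 1/N = 1/3.953666 = 0.2529 years

0.2529


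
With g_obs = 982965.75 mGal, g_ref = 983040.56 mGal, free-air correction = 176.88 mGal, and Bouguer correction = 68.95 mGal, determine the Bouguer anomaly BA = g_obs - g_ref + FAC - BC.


BA = g_obs - g_ref + FAC - BC
= 982965.75 - 983040.56 + 176.88 - 68.95
= 33.12 mGal

33.12


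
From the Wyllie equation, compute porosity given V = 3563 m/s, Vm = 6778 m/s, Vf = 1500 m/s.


1/V - 1/Vm = 1/3563 - 1/6778 = 0.00013313
1/Vf - 1/Vm = 1/1500 - 1/6778 = 0.00051913
phi = 0.00013313 / 0.00051913 = 0.2564

0.2564


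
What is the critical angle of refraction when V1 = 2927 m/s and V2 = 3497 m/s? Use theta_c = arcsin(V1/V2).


V1/V2 = 2927/3497 = 0.837003
theta_c = arcsin(0.837003) = 56.825 degrees

56.825


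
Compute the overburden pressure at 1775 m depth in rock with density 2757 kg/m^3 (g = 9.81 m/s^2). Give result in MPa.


P = rho * g * z / 1e6
= 2757 * 9.81 * 1775 / 1e6
= 48006951.75 / 1e6
= 48.007 MPa

48.007


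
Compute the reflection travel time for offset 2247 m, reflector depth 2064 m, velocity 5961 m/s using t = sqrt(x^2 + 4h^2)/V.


x^2 + 4h^2 = 2247^2 + 4*2064^2 = 5049009 + 17040384 = 22089393
sqrt(22089393) = 4699.9354
t = 4699.9354 / 5961 = 0.7884 s

0.7884


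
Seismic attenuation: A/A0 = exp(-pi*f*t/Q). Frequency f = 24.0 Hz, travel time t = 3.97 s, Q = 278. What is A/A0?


pi*f*t/Q = pi*24.0*3.97/278 = 1.07673
A/A0 = exp(-1.07673) = 0.340708

0.340708


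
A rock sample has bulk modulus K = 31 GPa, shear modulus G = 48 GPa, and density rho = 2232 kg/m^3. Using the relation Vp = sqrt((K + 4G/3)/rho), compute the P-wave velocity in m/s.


First compute the effective modulus:
K + 4G/3 = 31e9 + 4*48e9/3 = 95000000000.0 Pa
Then divide by density:
95000000000.0 / 2232 = 42562724.0143 Pa/(kg/m^3)
Take the square root:
Vp = sqrt(42562724.0143) = 6524.01 m/s

6524.01


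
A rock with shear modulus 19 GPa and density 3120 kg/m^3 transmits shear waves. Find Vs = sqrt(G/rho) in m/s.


Convert G to Pa: G = 19e9 Pa
Compute G/rho = 19e9 / 3120 = 6089743.5897
Vs = sqrt(6089743.5897) = 2467.74 m/s

2467.74


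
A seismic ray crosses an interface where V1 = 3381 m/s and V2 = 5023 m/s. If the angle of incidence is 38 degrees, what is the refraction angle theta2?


sin(theta1) = sin(38 deg) = 0.615661
sin(theta2) = V2/V1 * sin(theta1) = 5023/3381 * 0.615661 = 0.914661
theta2 = arcsin(0.914661) = 66.1576 degrees

66.1576


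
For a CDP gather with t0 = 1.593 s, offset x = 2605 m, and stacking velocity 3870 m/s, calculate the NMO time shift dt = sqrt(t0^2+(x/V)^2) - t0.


x/Vnmo = 2605/3870 = 0.673127
(x/Vnmo)^2 = 0.453099
t0^2 = 2.537649
sqrt(2.537649 + 0.453099) = 1.729378
dt = 1.729378 - 1.593 = 0.136378

0.136378


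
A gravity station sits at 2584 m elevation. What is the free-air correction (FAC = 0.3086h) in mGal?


FAC = 0.3086 * h
= 0.3086 * 2584
= 797.4224 mGal

797.4224


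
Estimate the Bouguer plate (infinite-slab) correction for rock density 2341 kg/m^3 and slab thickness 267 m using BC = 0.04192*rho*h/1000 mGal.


BC = 0.04192 * rho * h / 1000
= 0.04192 * 2341 * 267 / 1000
= 26.202 mGal

26.202


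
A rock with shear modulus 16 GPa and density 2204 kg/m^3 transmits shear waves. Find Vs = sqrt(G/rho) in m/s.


Convert G to Pa: G = 16e9 Pa
Compute G/rho = 16e9 / 2204 = 7259528.1307
Vs = sqrt(7259528.1307) = 2694.35 m/s

2694.35


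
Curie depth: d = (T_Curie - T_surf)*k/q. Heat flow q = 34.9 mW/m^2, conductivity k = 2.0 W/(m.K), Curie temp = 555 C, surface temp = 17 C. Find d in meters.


T_Curie - T_surf = 555 - 17 = 538 C
Convert q to W/m^2: 34.9 mW/m^2 = 0.0349 W/m^2
d = 538 * 2.0 / 0.0349 = 30830.95 m

30830.95


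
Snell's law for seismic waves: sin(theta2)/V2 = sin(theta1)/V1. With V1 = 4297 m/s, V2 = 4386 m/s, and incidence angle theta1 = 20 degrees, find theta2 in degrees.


sin(theta1) = sin(20 deg) = 0.34202
sin(theta2) = V2/V1 * sin(theta1) = 4386/4297 * 0.34202 = 0.349104
theta2 = arcsin(0.349104) = 20.4325 degrees

20.4325


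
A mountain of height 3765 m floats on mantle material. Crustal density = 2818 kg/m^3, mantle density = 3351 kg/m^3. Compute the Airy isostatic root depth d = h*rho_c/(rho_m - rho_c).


rho_m - rho_c = 3351 - 2818 = 533
d = 3765 * 2818 / 533
= 10609770 / 533
= 19905.76 m

19905.76


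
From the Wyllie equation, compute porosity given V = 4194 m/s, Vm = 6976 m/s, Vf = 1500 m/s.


1/V - 1/Vm = 1/4194 - 1/6976 = 9.509e-05
1/Vf - 1/Vm = 1/1500 - 1/6976 = 0.00052332
phi = 9.509e-05 / 0.00052332 = 0.1817

0.1817


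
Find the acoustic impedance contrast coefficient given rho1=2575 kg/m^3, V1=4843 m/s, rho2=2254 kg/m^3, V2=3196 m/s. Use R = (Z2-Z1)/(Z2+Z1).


Z1 = 2575 * 4843 = 12470725
Z2 = 2254 * 3196 = 7203784
R = (7203784 - 12470725) / (7203784 + 12470725) = -5266941 / 19674509 = -0.2677

-0.2677


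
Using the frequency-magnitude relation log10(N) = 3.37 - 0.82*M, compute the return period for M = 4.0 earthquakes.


log10(N) = 3.37 - 0.82*4.0 = 0.09
N = 10^0.09 = 1.230269
T = 1/N = 1/1.230269 = 0.8128 years

0.8128


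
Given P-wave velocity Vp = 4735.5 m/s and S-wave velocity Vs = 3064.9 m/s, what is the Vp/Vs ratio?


Vp/Vs = 4735.5 / 3064.9
= 1.5451

1.5451


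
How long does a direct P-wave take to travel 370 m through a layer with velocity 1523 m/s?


t = x / V
= 370 / 1523
= 0.2429 s

0.2429


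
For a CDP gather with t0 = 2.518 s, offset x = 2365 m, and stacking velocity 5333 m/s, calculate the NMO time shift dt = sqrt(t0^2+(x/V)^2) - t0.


x/Vnmo = 2365/5333 = 0.443465
(x/Vnmo)^2 = 0.196661
t0^2 = 6.340324
sqrt(6.340324 + 0.196661) = 2.556753
dt = 2.556753 - 2.518 = 0.038753

0.038753


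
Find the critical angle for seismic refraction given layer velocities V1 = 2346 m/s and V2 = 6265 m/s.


V1/V2 = 2346/6265 = 0.374461
theta_c = arcsin(0.374461) = 21.991 degrees

21.991


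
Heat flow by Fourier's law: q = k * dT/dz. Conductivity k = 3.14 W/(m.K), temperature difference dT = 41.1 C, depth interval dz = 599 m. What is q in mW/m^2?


q = k * dT / dz * 1000
= 3.14 * 41.1 / 599 * 1000
= 0.215449 * 1000
= 215.4491 mW/m^2

215.4491


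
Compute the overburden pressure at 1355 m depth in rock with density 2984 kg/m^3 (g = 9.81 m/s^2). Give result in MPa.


P = rho * g * z / 1e6
= 2984 * 9.81 * 1355 / 1e6
= 39664969.2 / 1e6
= 39.665 MPa

39.665


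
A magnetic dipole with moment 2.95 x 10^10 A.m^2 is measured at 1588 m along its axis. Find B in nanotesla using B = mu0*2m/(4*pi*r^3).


m = 2.95 x 10^10 = 29500000000 A.m^2
2m = 59000000000 A.m^2
r^3 = 1588^3 = 4004529472
B = (4pi*10^-7) * 59000000000 / (4*pi * 4004529472) * 1e9
= 74141.586625 / 50322401481.28 * 1e9
= 1473.3316 nT

1473.3316


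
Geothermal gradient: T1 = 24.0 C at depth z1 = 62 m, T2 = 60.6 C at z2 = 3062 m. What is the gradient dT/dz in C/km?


dT = 60.6 - 24.0 = 36.6 C
dz = 3062 - 62 = 3000 m
gradient = dT/dz * 1000 = 36.6/3000 * 1000 = 12.2 C/km

12.2


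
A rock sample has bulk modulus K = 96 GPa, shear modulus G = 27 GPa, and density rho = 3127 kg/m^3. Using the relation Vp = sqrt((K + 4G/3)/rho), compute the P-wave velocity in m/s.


First compute the effective modulus:
K + 4G/3 = 96e9 + 4*27e9/3 = 132000000000.0 Pa
Then divide by density:
132000000000.0 / 3127 = 42212983.6904 Pa/(kg/m^3)
Take the square root:
Vp = sqrt(42212983.6904) = 6497.15 m/s

6497.15


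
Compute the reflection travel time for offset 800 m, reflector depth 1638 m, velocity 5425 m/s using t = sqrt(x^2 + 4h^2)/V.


x^2 + 4h^2 = 800^2 + 4*1638^2 = 640000 + 10732176 = 11372176
sqrt(11372176) = 3372.2657
t = 3372.2657 / 5425 = 0.6216 s

0.6216


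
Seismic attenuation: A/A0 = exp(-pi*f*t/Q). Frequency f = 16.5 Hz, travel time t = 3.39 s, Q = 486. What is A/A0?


pi*f*t/Q = pi*16.5*3.39/486 = 0.361574
A/A0 = exp(-0.361574) = 0.696579

0.696579


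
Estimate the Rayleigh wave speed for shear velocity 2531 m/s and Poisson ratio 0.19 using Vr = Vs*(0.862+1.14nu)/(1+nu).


Numerator factor = 0.862 + 1.14*0.19 = 1.0786
Denominator = 1 + 0.19 = 1.19
Vr = 2531 * 1.0786 / 1.19 = 2294.06 m/s

2294.06


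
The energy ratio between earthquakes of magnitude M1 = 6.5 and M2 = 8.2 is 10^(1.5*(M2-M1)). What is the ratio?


M2 - M1 = 8.2 - 6.5 = 1.7
1.5 * 1.7 = 2.55
ratio = 10^2.55 = 354.81

354.81


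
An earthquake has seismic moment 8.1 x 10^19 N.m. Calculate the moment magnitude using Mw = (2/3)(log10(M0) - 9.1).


log10(M0) = log10(8.1 x 10^19) = 19.9085
Mw = 2/3 * (19.9085 - 9.1)
= 2/3 * 10.8085
= 7.21

7.21


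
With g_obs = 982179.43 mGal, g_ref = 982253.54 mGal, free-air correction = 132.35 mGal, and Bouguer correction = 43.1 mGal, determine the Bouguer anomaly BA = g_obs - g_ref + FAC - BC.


BA = g_obs - g_ref + FAC - BC
= 982179.43 - 982253.54 + 132.35 - 43.1
= 15.14 mGal

15.14


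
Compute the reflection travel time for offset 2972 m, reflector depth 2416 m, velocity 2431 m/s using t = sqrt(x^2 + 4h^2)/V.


x^2 + 4h^2 = 2972^2 + 4*2416^2 = 8832784 + 23348224 = 32181008
sqrt(32181008) = 5672.8307
t = 5672.8307 / 2431 = 2.3335 s

2.3335


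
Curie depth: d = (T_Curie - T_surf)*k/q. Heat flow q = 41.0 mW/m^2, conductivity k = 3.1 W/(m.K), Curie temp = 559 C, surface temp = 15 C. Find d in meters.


T_Curie - T_surf = 559 - 15 = 544 C
Convert q to W/m^2: 41.0 mW/m^2 = 0.041 W/m^2
d = 544 * 3.1 / 0.041 = 41131.71 m

41131.71


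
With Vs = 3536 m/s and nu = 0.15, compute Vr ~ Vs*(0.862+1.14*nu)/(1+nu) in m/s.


Numerator factor = 0.862 + 1.14*0.15 = 1.033
Denominator = 1 + 0.15 = 1.15
Vr = 3536 * 1.033 / 1.15 = 3176.25 m/s

3176.25


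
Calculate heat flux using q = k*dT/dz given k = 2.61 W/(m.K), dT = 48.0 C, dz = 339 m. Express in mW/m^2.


q = k * dT / dz * 1000
= 2.61 * 48.0 / 339 * 1000
= 0.369558 * 1000
= 369.5575 mW/m^2

369.5575


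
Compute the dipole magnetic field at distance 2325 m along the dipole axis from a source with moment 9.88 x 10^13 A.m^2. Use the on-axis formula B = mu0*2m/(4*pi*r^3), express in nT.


m = 9.88 x 10^13 = 98800000000000 A.m^2
2m = 197600000000000 A.m^2
r^3 = 2325^3 = 12568078125
B = (4pi*10^-7) * 197600000000000 / (4*pi * 12568078125) * 1e9
= 248311483.339737 / 157935127628.97 * 1e9
= 1572237.2031 nT

1572237.2031


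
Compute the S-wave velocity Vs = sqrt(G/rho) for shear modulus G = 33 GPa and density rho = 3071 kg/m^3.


Convert G to Pa: G = 33e9 Pa
Compute G/rho = 33e9 / 3071 = 10745685.4445
Vs = sqrt(10745685.4445) = 3278.06 m/s

3278.06


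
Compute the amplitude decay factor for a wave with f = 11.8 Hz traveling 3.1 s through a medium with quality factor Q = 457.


pi*f*t/Q = pi*11.8*3.1/457 = 0.251465
A/A0 = exp(-0.251465) = 0.777661

0.777661


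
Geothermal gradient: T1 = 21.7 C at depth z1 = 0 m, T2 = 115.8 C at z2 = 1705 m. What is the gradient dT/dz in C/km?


dT = 115.8 - 21.7 = 94.1 C
dz = 1705 - 0 = 1705 m
gradient = dT/dz * 1000 = 94.1/1705 * 1000 = 55.1906 C/km

55.1906


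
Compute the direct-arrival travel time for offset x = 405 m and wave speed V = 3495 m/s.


t = x / V
= 405 / 3495
= 0.1159 s

0.1159


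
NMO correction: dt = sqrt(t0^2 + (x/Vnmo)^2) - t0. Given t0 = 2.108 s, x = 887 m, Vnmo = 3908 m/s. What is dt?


x/Vnmo = 887/3908 = 0.22697
(x/Vnmo)^2 = 0.051516
t0^2 = 4.443664
sqrt(4.443664 + 0.051516) = 2.120184
dt = 2.120184 - 2.108 = 0.012184

0.012184


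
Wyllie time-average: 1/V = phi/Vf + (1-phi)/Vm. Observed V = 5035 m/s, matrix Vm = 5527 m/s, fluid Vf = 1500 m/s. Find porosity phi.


1/V - 1/Vm = 1/5035 - 1/5527 = 1.768e-05
1/Vf - 1/Vm = 1/1500 - 1/5527 = 0.00048574
phi = 1.768e-05 / 0.00048574 = 0.0364

0.0364


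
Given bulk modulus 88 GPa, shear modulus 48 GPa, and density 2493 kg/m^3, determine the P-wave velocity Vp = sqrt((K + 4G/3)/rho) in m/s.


First compute the effective modulus:
K + 4G/3 = 88e9 + 4*48e9/3 = 152000000000.0 Pa
Then divide by density:
152000000000.0 / 2493 = 60970718.0104 Pa/(kg/m^3)
Take the square root:
Vp = sqrt(60970718.0104) = 7808.37 m/s

7808.37


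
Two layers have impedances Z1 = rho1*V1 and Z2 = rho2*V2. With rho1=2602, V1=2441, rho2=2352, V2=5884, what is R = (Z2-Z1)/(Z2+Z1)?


Z1 = 2602 * 2441 = 6351482
Z2 = 2352 * 5884 = 13839168
R = (13839168 - 6351482) / (13839168 + 6351482) = 7487686 / 20190650 = 0.3708

0.3708


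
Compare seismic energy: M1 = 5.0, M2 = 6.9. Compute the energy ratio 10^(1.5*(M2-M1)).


M2 - M1 = 6.9 - 5.0 = 1.9
1.5 * 1.9 = 2.85
ratio = 10^2.85 = 707.95

707.95


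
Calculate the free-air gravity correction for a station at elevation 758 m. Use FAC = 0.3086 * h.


FAC = 0.3086 * h
= 0.3086 * 758
= 233.9188 mGal

233.9188


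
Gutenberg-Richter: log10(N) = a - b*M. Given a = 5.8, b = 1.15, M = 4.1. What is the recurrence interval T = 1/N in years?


log10(N) = 5.8 - 1.15*4.1 = 1.085
N = 10^1.085 = 12.16186
T = 1/N = 1/12.16186 = 0.0822 years

0.0822


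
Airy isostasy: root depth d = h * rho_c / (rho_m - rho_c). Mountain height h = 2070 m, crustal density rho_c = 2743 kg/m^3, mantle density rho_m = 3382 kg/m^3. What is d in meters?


rho_m - rho_c = 3382 - 2743 = 639
d = 2070 * 2743 / 639
= 5678010 / 639
= 8885.77 m

8885.77


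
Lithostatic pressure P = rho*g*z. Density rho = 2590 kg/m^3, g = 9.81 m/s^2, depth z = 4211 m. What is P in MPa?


P = rho * g * z / 1e6
= 2590 * 9.81 * 4211 / 1e6
= 106992666.9 / 1e6
= 106.9927 MPa

106.9927


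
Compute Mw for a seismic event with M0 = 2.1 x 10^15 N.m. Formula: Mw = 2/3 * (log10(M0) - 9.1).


log10(M0) = log10(2.1 x 10^15) = 15.3222
Mw = 2/3 * (15.3222 - 9.1)
= 2/3 * 6.2222
= 4.15

4.15


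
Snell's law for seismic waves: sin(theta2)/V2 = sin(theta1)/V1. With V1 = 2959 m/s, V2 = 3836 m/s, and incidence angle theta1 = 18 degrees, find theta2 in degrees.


sin(theta1) = sin(18 deg) = 0.309017
sin(theta2) = V2/V1 * sin(theta1) = 3836/2959 * 0.309017 = 0.400605
theta2 = arcsin(0.400605) = 23.616 degrees

23.616


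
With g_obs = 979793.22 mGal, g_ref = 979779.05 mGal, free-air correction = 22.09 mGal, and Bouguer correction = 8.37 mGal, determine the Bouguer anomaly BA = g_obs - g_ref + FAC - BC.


BA = g_obs - g_ref + FAC - BC
= 979793.22 - 979779.05 + 22.09 - 8.37
= 27.89 mGal

27.89


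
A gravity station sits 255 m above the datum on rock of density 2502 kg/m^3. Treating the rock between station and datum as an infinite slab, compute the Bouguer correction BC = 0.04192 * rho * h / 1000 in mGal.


BC = 0.04192 * rho * h / 1000
= 0.04192 * 2502 * 255 / 1000
= 26.7454 mGal

26.7454


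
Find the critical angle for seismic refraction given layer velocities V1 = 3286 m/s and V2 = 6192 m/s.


V1/V2 = 3286/6192 = 0.530685
theta_c = arcsin(0.530685) = 32.0517 degrees

32.0517


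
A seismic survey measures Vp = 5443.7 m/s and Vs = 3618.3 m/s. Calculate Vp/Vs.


Vp/Vs = 5443.7 / 3618.3
= 1.5045

1.5045


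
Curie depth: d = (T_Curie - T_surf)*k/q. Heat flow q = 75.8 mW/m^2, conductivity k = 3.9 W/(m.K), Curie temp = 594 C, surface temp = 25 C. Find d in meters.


T_Curie - T_surf = 594 - 25 = 569 C
Convert q to W/m^2: 75.8 mW/m^2 = 0.0758 W/m^2
d = 569 * 3.9 / 0.0758 = 29275.73 m

29275.73


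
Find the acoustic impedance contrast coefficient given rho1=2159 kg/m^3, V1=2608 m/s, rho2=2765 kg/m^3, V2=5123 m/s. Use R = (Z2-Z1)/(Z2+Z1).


Z1 = 2159 * 2608 = 5630672
Z2 = 2765 * 5123 = 14165095
R = (14165095 - 5630672) / (14165095 + 5630672) = 8534423 / 19795767 = 0.4311

0.4311


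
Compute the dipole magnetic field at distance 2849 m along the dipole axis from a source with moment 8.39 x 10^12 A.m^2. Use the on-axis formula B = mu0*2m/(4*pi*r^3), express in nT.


m = 8.39 x 10^12 = 8390000000000 A.m^2
2m = 16780000000000 A.m^2
r^3 = 2849^3 = 23124766049
B = (4pi*10^-7) * 16780000000000 / (4*pi * 23124766049) * 1e9
= 21086369.890895 / 290594380542.08 * 1e9
= 72562.8963 nT

72562.8963


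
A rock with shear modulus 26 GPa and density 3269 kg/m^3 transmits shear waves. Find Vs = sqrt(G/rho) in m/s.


Convert G to Pa: G = 26e9 Pa
Compute G/rho = 26e9 / 3269 = 7953502.6002
Vs = sqrt(7953502.6002) = 2820.2 m/s

2820.2


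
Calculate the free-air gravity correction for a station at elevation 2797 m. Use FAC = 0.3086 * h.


FAC = 0.3086 * h
= 0.3086 * 2797
= 863.1542 mGal

863.1542


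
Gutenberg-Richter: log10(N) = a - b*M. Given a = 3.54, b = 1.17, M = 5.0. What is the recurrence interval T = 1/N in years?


log10(N) = 3.54 - 1.17*5.0 = -2.31
N = 10^-2.31 = 0.004898
T = 1/N = 1/0.004898 = 204.1738 years

204.1738


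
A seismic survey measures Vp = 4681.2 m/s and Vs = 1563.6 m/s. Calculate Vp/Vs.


Vp/Vs = 4681.2 / 1563.6
= 2.9939

2.9939


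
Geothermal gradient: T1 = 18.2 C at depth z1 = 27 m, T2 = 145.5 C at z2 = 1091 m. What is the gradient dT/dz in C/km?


dT = 145.5 - 18.2 = 127.3 C
dz = 1091 - 27 = 1064 m
gradient = dT/dz * 1000 = 127.3/1064 * 1000 = 119.6429 C/km

119.6429


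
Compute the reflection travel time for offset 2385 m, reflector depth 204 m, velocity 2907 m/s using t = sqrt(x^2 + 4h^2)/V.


x^2 + 4h^2 = 2385^2 + 4*204^2 = 5688225 + 166464 = 5854689
sqrt(5854689) = 2419.6465
t = 2419.6465 / 2907 = 0.8324 s

0.8324


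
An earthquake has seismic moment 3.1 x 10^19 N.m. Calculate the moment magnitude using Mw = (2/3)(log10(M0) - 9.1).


log10(M0) = log10(3.1 x 10^19) = 19.4914
Mw = 2/3 * (19.4914 - 9.1)
= 2/3 * 10.3914
= 6.93

6.93


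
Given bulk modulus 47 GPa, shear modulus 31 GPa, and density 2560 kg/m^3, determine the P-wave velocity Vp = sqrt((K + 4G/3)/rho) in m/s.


First compute the effective modulus:
K + 4G/3 = 47e9 + 4*31e9/3 = 88333333333.33 Pa
Then divide by density:
88333333333.33 / 2560 = 34505208.3333 Pa/(kg/m^3)
Take the square root:
Vp = sqrt(34505208.3333) = 5874.11 m/s

5874.11


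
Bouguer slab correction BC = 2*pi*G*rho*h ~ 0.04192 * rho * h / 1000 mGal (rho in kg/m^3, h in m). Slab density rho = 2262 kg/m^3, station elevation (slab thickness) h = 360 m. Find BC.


BC = 0.04192 * rho * h / 1000
= 0.04192 * 2262 * 360 / 1000
= 34.1363 mGal

34.1363


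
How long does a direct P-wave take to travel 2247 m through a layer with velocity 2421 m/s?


t = x / V
= 2247 / 2421
= 0.9281 s

0.9281


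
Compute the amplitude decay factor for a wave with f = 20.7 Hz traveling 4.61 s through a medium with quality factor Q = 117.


pi*f*t/Q = pi*20.7*4.61/117 = 2.562331
A/A0 = exp(-2.562331) = 0.077125

0.077125


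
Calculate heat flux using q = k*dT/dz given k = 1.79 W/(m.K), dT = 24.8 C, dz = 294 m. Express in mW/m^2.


q = k * dT / dz * 1000
= 1.79 * 24.8 / 294 * 1000
= 0.150993 * 1000
= 150.9932 mW/m^2

150.9932


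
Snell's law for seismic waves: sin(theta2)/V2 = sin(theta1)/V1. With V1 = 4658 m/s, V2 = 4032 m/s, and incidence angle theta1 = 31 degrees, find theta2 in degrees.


sin(theta1) = sin(31 deg) = 0.515038
sin(theta2) = V2/V1 * sin(theta1) = 4032/4658 * 0.515038 = 0.445821
theta2 = arcsin(0.445821) = 26.4759 degrees

26.4759


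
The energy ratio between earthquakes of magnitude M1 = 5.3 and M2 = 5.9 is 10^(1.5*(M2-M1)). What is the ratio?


M2 - M1 = 5.9 - 5.3 = 0.6
1.5 * 0.6 = 0.9
ratio = 10^0.9 = 7.94

7.94


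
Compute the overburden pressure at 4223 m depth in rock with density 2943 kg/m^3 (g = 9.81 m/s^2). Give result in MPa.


P = rho * g * z / 1e6
= 2943 * 9.81 * 4223 / 1e6
= 121921515.09 / 1e6
= 121.9215 MPa

121.9215


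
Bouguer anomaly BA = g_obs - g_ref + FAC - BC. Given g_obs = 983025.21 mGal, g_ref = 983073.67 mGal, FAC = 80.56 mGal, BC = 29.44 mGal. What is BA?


BA = g_obs - g_ref + FAC - BC
= 983025.21 - 983073.67 + 80.56 - 29.44
= 2.66 mGal

2.66


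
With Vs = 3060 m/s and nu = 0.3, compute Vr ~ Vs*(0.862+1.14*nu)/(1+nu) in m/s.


Numerator factor = 0.862 + 1.14*0.3 = 1.204
Denominator = 1 + 0.3 = 1.3
Vr = 3060 * 1.204 / 1.3 = 2834.03 m/s

2834.03


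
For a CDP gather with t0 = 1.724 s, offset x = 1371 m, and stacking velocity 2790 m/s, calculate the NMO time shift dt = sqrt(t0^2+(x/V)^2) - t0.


x/Vnmo = 1371/2790 = 0.491398
(x/Vnmo)^2 = 0.241472
t0^2 = 2.972176
sqrt(2.972176 + 0.241472) = 1.792665
dt = 1.792665 - 1.724 = 0.068665

0.068665


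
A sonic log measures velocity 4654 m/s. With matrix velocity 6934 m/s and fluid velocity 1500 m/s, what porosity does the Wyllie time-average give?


1/V - 1/Vm = 1/4654 - 1/6934 = 7.065e-05
1/Vf - 1/Vm = 1/1500 - 1/6934 = 0.00052245
phi = 7.065e-05 / 0.00052245 = 0.1352

0.1352


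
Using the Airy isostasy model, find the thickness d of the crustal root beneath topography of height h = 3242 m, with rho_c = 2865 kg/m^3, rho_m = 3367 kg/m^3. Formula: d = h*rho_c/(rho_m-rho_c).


rho_m - rho_c = 3367 - 2865 = 502
d = 3242 * 2865 / 502
= 9288330 / 502
= 18502.65 m

18502.65


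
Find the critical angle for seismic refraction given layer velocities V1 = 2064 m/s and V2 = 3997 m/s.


V1/V2 = 2064/3997 = 0.516387
theta_c = arcsin(0.516387) = 31.0902 degrees

31.0902


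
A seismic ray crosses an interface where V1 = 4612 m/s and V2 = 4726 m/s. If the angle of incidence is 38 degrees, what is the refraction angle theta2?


sin(theta1) = sin(38 deg) = 0.615661
sin(theta2) = V2/V1 * sin(theta1) = 4726/4612 * 0.615661 = 0.630879
theta2 = arcsin(0.630879) = 39.115 degrees

39.115


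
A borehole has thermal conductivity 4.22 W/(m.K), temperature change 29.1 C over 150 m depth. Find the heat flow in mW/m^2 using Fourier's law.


q = k * dT / dz * 1000
= 4.22 * 29.1 / 150 * 1000
= 0.81868 * 1000
= 818.68 mW/m^2

818.68


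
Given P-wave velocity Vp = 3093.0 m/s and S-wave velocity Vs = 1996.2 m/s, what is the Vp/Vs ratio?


Vp/Vs = 3093.0 / 1996.2
= 1.5494

1.5494


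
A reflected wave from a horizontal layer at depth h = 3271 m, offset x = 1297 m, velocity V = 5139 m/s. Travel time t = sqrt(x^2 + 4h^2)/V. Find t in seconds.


x^2 + 4h^2 = 1297^2 + 4*3271^2 = 1682209 + 42797764 = 44479973
sqrt(44479973) = 6669.3308
t = 6669.3308 / 5139 = 1.2978 s

1.2978


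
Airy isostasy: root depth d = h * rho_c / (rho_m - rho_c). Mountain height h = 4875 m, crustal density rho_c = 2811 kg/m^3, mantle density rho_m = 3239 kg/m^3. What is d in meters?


rho_m - rho_c = 3239 - 2811 = 428
d = 4875 * 2811 / 428
= 13703625 / 428
= 32017.82 m

32017.82


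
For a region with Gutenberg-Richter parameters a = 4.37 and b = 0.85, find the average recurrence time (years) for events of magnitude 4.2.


log10(N) = 4.37 - 0.85*4.2 = 0.8
N = 10^0.8 = 6.309573
T = 1/N = 1/6.309573 = 0.1585 years

0.1585


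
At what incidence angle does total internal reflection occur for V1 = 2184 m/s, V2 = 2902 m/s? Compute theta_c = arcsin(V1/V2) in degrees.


V1/V2 = 2184/2902 = 0.752584
theta_c = arcsin(0.752584) = 48.8147 degrees

48.8147


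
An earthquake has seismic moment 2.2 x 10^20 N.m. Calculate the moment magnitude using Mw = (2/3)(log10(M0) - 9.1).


log10(M0) = log10(2.2 x 10^20) = 20.3424
Mw = 2/3 * (20.3424 - 9.1)
= 2/3 * 11.2424
= 7.49

7.49


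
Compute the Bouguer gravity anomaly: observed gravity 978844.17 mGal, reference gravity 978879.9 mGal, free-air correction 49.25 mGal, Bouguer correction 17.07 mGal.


BA = g_obs - g_ref + FAC - BC
= 978844.17 - 978879.9 + 49.25 - 17.07
= -3.55 mGal

-3.55


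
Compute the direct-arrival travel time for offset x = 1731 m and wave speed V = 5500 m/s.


t = x / V
= 1731 / 5500
= 0.3147 s

0.3147


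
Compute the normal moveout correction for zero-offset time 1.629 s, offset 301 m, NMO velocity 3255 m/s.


x/Vnmo = 301/3255 = 0.092473
(x/Vnmo)^2 = 0.008551
t0^2 = 2.653641
sqrt(2.653641 + 0.008551) = 1.631623
dt = 1.631623 - 1.629 = 0.002623

0.002623


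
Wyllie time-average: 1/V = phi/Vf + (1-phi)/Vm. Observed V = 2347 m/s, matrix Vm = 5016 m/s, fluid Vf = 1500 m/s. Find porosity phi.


1/V - 1/Vm = 1/2347 - 1/5016 = 0.00022671
1/Vf - 1/Vm = 1/1500 - 1/5016 = 0.0004673
phi = 0.00022671 / 0.0004673 = 0.4852

0.4852


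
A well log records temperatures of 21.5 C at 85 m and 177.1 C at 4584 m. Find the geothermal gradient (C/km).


dT = 177.1 - 21.5 = 155.6 C
dz = 4584 - 85 = 4499 m
gradient = dT/dz * 1000 = 155.6/4499 * 1000 = 34.5855 C/km

34.5855


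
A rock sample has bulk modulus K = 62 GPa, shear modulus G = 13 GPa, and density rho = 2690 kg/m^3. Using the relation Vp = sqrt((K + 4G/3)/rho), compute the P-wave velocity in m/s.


First compute the effective modulus:
K + 4G/3 = 62e9 + 4*13e9/3 = 79333333333.33 Pa
Then divide by density:
79333333333.33 / 2690 = 29491945.4771 Pa/(kg/m^3)
Take the square root:
Vp = sqrt(29491945.4771) = 5430.65 m/s

5430.65


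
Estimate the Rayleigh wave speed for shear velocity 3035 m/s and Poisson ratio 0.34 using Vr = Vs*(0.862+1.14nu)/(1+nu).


Numerator factor = 0.862 + 1.14*0.34 = 1.2496
Denominator = 1 + 0.34 = 1.34
Vr = 3035 * 1.2496 / 1.34 = 2830.25 m/s

2830.25


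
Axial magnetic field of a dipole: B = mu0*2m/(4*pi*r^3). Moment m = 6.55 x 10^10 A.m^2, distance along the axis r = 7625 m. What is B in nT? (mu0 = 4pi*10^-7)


m = 6.55 x 10^10 = 65500000000 A.m^2
2m = 131000000000 A.m^2
r^3 = 7625^3 = 443322265625
B = (4pi*10^-7) * 131000000000 / (4*pi * 443322265625) * 1e9
= 164619.455048 / 5570951891441.13 * 1e9
= 29.5496 nT

29.5496


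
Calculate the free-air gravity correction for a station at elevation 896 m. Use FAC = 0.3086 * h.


FAC = 0.3086 * h
= 0.3086 * 896
= 276.5056 mGal

276.5056


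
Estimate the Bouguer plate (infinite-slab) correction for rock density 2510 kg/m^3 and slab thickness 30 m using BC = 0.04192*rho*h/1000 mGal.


BC = 0.04192 * rho * h / 1000
= 0.04192 * 2510 * 30 / 1000
= 3.1566 mGal

3.1566


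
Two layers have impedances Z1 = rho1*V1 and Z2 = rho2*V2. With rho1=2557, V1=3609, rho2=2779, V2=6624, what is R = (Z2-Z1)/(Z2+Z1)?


Z1 = 2557 * 3609 = 9228213
Z2 = 2779 * 6624 = 18408096
R = (18408096 - 9228213) / (18408096 + 9228213) = 9179883 / 27636309 = 0.3322

0.3322


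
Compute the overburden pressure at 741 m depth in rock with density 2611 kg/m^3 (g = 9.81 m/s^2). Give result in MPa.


P = rho * g * z / 1e6
= 2611 * 9.81 * 741 / 1e6
= 18979907.31 / 1e6
= 18.9799 MPa

18.9799


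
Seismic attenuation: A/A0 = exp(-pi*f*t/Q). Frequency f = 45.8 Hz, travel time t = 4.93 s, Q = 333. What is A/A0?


pi*f*t/Q = pi*45.8*4.93/333 = 2.130189
A/A0 = exp(-2.130189) = 0.118815

0.118815


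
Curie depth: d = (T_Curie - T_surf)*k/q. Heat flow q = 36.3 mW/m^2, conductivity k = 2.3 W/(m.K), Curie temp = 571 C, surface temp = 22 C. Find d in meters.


T_Curie - T_surf = 571 - 22 = 549 C
Convert q to W/m^2: 36.3 mW/m^2 = 0.0363 W/m^2
d = 549 * 2.3 / 0.0363 = 34785.12 m

34785.12


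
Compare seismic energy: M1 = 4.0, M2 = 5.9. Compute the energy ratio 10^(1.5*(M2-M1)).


M2 - M1 = 5.9 - 4.0 = 1.9
1.5 * 1.9 = 2.85
ratio = 10^2.85 = 707.95

707.95


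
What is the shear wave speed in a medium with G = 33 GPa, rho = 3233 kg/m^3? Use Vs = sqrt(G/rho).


Convert G to Pa: G = 33e9 Pa
Compute G/rho = 33e9 / 3233 = 10207237.8596
Vs = sqrt(10207237.8596) = 3194.88 m/s

3194.88


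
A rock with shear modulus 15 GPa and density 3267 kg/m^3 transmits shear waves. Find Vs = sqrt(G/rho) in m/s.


Convert G to Pa: G = 15e9 Pa
Compute G/rho = 15e9 / 3267 = 4591368.2277
Vs = sqrt(4591368.2277) = 2142.75 m/s

2142.75


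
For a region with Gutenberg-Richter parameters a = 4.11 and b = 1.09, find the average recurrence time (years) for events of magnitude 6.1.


log10(N) = 4.11 - 1.09*6.1 = -2.539
N = 10^-2.539 = 0.002891
T = 1/N = 1/0.002891 = 345.9394 years

345.9394


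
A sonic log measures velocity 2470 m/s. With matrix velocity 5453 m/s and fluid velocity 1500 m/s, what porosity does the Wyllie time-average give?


1/V - 1/Vm = 1/2470 - 1/5453 = 0.00022147
1/Vf - 1/Vm = 1/1500 - 1/5453 = 0.00048328
phi = 0.00022147 / 0.00048328 = 0.4583

0.4583


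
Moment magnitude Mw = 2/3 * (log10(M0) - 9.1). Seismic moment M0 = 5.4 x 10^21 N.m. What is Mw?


log10(M0) = log10(5.4 x 10^21) = 21.7324
Mw = 2/3 * (21.7324 - 9.1)
= 2/3 * 12.6324
= 8.42

8.42


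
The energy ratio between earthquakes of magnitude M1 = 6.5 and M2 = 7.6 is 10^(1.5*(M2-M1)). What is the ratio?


M2 - M1 = 7.6 - 6.5 = 1.1
1.5 * 1.1 = 1.65
ratio = 10^1.65 = 44.67

44.67


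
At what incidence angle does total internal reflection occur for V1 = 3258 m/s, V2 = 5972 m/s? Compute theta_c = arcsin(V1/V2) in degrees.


V1/V2 = 3258/5972 = 0.545546
theta_c = arcsin(0.545546) = 33.062 degrees

33.062


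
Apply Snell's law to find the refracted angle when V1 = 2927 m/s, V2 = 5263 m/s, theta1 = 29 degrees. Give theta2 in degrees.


sin(theta1) = sin(29 deg) = 0.48481
sin(theta2) = V2/V1 * sin(theta1) = 5263/2927 * 0.48481 = 0.87173
theta2 = arcsin(0.87173) = 60.6603 degrees

60.6603


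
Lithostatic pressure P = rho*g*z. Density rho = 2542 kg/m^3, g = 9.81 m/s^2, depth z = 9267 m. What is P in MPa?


P = rho * g * z / 1e6
= 2542 * 9.81 * 9267 / 1e6
= 231091364.34 / 1e6
= 231.0914 MPa

231.0914


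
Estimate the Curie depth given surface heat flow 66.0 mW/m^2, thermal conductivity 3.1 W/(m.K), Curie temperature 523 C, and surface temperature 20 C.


T_Curie - T_surf = 523 - 20 = 503 C
Convert q to W/m^2: 66.0 mW/m^2 = 0.066 W/m^2
d = 503 * 3.1 / 0.066 = 23625.76 m

23625.76


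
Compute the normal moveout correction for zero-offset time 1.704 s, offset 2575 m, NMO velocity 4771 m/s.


x/Vnmo = 2575/4771 = 0.539719
(x/Vnmo)^2 = 0.291297
t0^2 = 2.903616
sqrt(2.903616 + 0.291297) = 1.787432
dt = 1.787432 - 1.704 = 0.083432

0.083432


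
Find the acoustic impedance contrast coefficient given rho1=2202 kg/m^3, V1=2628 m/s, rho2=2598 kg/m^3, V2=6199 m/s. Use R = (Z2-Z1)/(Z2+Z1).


Z1 = 2202 * 2628 = 5786856
Z2 = 2598 * 6199 = 16105002
R = (16105002 - 5786856) / (16105002 + 5786856) = 10318146 / 21891858 = 0.4713

0.4713


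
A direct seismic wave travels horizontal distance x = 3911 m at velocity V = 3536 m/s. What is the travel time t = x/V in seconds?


t = x / V
= 3911 / 3536
= 1.1061 s

1.1061


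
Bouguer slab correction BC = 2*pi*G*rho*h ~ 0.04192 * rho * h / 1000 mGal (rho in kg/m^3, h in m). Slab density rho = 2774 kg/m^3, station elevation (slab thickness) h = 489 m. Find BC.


BC = 0.04192 * rho * h / 1000
= 0.04192 * 2774 * 489 / 1000
= 56.8639 mGal

56.8639


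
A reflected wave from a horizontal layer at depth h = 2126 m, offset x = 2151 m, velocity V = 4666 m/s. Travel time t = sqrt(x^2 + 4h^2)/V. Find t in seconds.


x^2 + 4h^2 = 2151^2 + 4*2126^2 = 4626801 + 18079504 = 22706305
sqrt(22706305) = 4765.1133
t = 4765.1133 / 4666 = 1.0212 s

1.0212


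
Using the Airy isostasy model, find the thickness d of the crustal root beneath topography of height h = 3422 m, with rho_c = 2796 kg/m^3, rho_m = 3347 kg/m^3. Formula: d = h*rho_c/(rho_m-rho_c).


rho_m - rho_c = 3347 - 2796 = 551
d = 3422 * 2796 / 551
= 9567912 / 551
= 17364.63 m

17364.63


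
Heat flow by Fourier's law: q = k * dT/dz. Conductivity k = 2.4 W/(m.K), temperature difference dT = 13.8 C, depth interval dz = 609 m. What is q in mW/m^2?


q = k * dT / dz * 1000
= 2.4 * 13.8 / 609 * 1000
= 0.054384 * 1000
= 54.3842 mW/m^2

54.3842


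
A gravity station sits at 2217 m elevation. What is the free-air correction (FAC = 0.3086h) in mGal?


FAC = 0.3086 * h
= 0.3086 * 2217
= 684.1662 mGal

684.1662


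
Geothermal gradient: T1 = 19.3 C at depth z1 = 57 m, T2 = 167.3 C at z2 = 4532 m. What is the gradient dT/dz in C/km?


dT = 167.3 - 19.3 = 148.0 C
dz = 4532 - 57 = 4475 m
gradient = dT/dz * 1000 = 148.0/4475 * 1000 = 33.0726 C/km

33.0726


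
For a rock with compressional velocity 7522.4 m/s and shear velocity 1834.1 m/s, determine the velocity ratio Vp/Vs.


Vp/Vs = 7522.4 / 1834.1
= 4.1014

4.1014


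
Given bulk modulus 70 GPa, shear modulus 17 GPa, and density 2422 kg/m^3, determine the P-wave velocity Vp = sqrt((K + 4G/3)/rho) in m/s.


First compute the effective modulus:
K + 4G/3 = 70e9 + 4*17e9/3 = 92666666666.67 Pa
Then divide by density:
92666666666.67 / 2422 = 38260390.8615 Pa/(kg/m^3)
Take the square root:
Vp = sqrt(38260390.8615) = 6185.5 m/s

6185.5
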